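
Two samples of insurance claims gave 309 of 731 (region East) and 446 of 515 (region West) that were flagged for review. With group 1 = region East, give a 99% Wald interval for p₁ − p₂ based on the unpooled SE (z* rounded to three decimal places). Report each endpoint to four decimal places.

p̂₁ = 309/731 = 0.42271, p̂₂ = 446/515 = 0.86602; p̂₁ − p̂₂ = -0.44331.
Unpooled SE = √(p̂₁(1−p̂₁)/n₁ + p̂₂(1−p̂₂)/n₂) = √(0.000333825 + 0.000225301) = 0.023646.
The 99% critical value is z* = 2.576. Margin = 2.576·0.023646 = 0.06091.
So the interval runs from -0.5042 to -0.3824.

(-0.5042, -0.3824)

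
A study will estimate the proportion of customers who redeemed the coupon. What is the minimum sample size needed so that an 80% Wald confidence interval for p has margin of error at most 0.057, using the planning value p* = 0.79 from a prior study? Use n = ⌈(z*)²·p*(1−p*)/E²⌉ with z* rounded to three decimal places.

n = 84

z* = 1.282 at the 80% level.
p*(1−p*) = 0.1659.
Required n before rounding: 1.643524 × 0.1659 / 0.057² = 83.921.
⌈83.921⌉ = 84.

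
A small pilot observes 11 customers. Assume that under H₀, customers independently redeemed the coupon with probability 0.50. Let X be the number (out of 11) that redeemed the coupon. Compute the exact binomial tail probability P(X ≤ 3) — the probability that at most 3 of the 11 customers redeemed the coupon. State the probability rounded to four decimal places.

X ~ Binomial(n=11, p=0.50).
P(X ≤ 3) = C(11,0)·0.50^0·0.50^11 + C(11,1)·0.50^1·0.50^10 + C(11,2)·0.50^2·0.50^9 + C(11,3)·0.50^3·0.50^8.
= 0.000488 + 0.005371 + 0.026855 + 0.080566 = 0.1133.

P = 0.1133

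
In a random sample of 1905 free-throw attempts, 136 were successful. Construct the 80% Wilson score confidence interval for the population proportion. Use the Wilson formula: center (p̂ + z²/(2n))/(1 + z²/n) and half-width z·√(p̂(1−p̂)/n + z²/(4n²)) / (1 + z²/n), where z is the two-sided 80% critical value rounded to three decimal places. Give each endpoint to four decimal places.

Here p̂ = 136/1905 = 0.07139 and z = 1.282 (z² = 1.643524).
Denominator 1 + z²/n = 1 + 1.643524/1905 = 1.000863.
Center = (0.07139 + 0.000431)/1.000863 = 0.07176.
Radicand: p̂(1−p̂)/n + z²/(4n²) = 0.000034800 + 0.000000113 = 0.000034913.
Half-width = 1.282·√0.000034913/1.000863 = 0.00757.
CI: 0.07176 ± 0.00757 = (0.0642, 0.0793).

(0.0642, 0.0793)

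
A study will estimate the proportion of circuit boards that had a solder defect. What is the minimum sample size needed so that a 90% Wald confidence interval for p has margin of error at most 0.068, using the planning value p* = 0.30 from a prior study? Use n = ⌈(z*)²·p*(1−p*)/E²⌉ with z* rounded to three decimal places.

n = 123

z* = 1.645 at the 90% level.
p*(1−p*) = 0.2100.
(z*)²·p*(1−p*)/E² = 2.706025·0.2100/0.004624 = 122.895.
Rounding up, n = 123.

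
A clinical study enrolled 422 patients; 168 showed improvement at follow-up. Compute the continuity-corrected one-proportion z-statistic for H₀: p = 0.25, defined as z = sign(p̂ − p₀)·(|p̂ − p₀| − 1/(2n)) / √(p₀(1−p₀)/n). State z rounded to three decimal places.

z = 6.970

p̂ = 168/422 = 0.39810. p̂ − p₀ = 0.148104.
1/(2n) = 0.001185.
Corrected numerator: |0.148104| − 0.001185 = 0.146919.
Under H₀, SE = √(p₀(1−p₀)/n) = √(0.25·0.75/422) = √0.000444313 = 0.021079.
z = +0.146919/0.021079 = 6.970.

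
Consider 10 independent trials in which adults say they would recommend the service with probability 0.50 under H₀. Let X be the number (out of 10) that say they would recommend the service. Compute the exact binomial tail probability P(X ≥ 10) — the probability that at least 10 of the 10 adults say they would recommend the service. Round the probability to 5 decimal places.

P = 0.00098

X ~ Binomial(n=10, p=0.50).
P(X ≥ 10) = C(10,10)·0.50^10·0.50^0.
= 0.000977 = 0.00098.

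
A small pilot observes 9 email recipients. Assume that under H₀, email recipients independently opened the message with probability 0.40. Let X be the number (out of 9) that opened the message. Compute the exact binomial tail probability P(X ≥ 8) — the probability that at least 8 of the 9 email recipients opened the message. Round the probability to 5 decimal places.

P = 0.00380

X is binomial with n = 9 and p = 0.40.
P(X ≥ 8) = C(9,8)·0.40^8·0.60^1 + C(9,9)·0.40^9·0.60^0.
= 0.003539 + 0.000262 = 0.00380.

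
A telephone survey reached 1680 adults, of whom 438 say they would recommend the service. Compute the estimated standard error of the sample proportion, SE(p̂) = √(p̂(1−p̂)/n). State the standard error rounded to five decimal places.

SE = 0.01071

Sample proportion p̂ = 438/1680 = 0.26071.
p̂(1−p̂) = 0.26071·0.73929 = 0.192740.
Dividing by n and taking the root: √0.000114726 = 0.01071.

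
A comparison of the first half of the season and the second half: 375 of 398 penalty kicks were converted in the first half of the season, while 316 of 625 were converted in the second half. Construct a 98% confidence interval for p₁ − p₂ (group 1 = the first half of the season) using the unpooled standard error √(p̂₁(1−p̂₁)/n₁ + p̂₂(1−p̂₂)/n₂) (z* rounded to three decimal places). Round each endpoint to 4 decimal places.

(0.3827, 0.4905)

p̂₁ = 0.94221, p̂₂ = 0.50560, so the observed difference is 0.43661.
Unpooled SE = √(p̂₁(1−p̂₁)/n₁ + p̂₂(1−p̂₂)/n₂) = √(0.000136807 + 0.000399950) = 0.023168.
For 98% confidence, z* = 2.326. Margin of error = 0.05389.
So the interval runs from 0.3827 to 0.4905.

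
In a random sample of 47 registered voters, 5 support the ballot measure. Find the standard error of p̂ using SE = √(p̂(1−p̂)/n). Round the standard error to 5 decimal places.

SE = 0.04497

The sample proportion is 5/47 = 0.10638.
p̂(1−p̂) = 0.10638·0.89362 = 0.095063.
SE = √(0.095063/47) = √0.002022617 = 0.04497.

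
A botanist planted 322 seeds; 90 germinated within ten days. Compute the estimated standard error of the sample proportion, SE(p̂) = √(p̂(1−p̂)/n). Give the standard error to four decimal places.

SE = 0.0250

p̂ = 90/322 = 0.27950.
p̂(1−p̂) = 0.27950·0.72050 = 0.201380.
Dividing by n and taking the root: √0.000625404 = 0.0250.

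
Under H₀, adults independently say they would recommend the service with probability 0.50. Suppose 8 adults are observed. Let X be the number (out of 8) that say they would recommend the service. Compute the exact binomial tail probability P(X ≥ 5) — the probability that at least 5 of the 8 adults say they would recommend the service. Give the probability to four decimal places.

X ~ Binomial(n=8, p=0.50).
P(X ≥ 5) = C(8,5)·0.50^5·0.50^3 + C(8,6)·0.50^6·0.50^2 + C(8,7)·0.50^7·0.50^1 + C(8,8)·0.50^8·0.50^0.
= 0.218750 + 0.109375 + 0.031250 + 0.003906 = 0.3633.

P = 0.3633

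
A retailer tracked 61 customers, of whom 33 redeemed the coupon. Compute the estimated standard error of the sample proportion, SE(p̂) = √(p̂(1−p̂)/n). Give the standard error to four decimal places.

With x = 33 successes in n = 61, p̂ = 0.54098.
p̂(1−p̂) = 0.54098·0.45902 = 0.248321.
Dividing by n and taking the root: √0.004070836 = 0.0638.

SE = 0.0638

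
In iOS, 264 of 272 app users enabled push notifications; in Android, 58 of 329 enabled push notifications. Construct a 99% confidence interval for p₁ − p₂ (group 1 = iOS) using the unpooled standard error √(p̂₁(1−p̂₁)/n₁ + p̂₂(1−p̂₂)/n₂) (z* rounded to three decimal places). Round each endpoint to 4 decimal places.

p̂₁ = 0.97059, p̂₂ = 0.17629, so the observed difference is 0.79430.
Unpooled SE = √(p̂₁(1−p̂₁)/n₁ + p̂₂(1−p̂₂)/n₂) = √(0.000104951 + 0.000441377) = 0.023374.
z* = 2.576 at the 99% level. Margin of error = 0.06021.
So the interval runs from 0.7341 to 0.8545.

(0.7341, 0.8545)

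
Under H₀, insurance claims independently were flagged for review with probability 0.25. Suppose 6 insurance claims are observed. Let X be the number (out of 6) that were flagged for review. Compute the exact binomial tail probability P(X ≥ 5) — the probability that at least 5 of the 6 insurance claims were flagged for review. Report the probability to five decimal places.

X ~ Binomial(n=6, p=0.25).
P(X ≥ 5) = C(6,5)·0.25^5·0.75^1 + C(6,6)·0.25^6·0.75^0.
= 0.004395 + 0.000244 = 0.00464.

P = 0.00464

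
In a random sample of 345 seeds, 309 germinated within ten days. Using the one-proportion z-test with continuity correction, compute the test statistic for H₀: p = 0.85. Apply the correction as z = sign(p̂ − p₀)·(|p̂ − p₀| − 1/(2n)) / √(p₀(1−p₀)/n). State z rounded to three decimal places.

z = 2.299

Sample proportion p̂ = 309/345 = 0.89565. p̂ − p₀ = 0.045652.
1/(2n) = 0.001449.
Corrected numerator: |0.045652| − 0.001449 = 0.044203.
Under H₀, SE = √(p₀(1−p₀)/n) = √(0.85·0.15/345) = √0.000369565 = 0.019224.
z = (+)0.044203/0.019224 = 2.299.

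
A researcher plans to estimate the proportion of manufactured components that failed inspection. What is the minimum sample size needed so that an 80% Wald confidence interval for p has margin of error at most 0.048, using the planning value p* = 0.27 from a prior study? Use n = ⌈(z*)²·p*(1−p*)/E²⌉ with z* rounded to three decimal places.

For 80% confidence, z* = 1.282.
p*(1−p*) = 0.1971.
(z*)²·p*(1−p*)/E² = 1.643524·0.1971/0.002304 = 140.598.
⌈140.598⌉ = 141.

n = 141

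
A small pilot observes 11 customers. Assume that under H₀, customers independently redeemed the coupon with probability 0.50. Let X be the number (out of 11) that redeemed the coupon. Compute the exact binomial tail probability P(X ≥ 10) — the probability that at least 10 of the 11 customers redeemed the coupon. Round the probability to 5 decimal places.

P = 0.00586

X is binomial with n = 11 and p = 0.50.
P(X ≥ 10) = C(11,10)·0.50^10·0.50^1 + C(11,11)·0.50^11·0.50^0.
= 0.005371 + 0.000488 = 0.00586.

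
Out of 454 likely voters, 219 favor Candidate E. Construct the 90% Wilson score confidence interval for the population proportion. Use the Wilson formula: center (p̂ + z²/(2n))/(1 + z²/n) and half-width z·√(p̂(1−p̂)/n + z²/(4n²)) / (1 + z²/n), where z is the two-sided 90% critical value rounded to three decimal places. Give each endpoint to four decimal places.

(0.4440, 0.5209)

p̂ = 219/454 = 0.48238; z = 1.645, so z² = 2.706025.
1 + z²/n = 1.005960.
Adjusted center: (0.48238 + z²/(2n))/1.005960 = 0.48248.
Radicand: p̂(1−p̂)/n + z²/(4n²) = 0.000549977 + 0.000003282 = 0.000553259.
Half-width = 1.645·√0.000553259/1.005960 = 0.03846.
So the interval runs from 0.4440 to 0.5209.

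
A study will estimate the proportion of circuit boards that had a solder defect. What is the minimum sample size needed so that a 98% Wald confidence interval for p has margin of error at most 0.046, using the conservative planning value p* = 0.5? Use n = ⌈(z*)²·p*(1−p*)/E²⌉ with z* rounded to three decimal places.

z* = 2.326 at the 98% level.
p*(1−p*) = 0.2500.
(z*)²·p*(1−p*)/E² = 5.410276·0.2500/0.002116 = 639.210.
Rounding up, n = 640.

n = 640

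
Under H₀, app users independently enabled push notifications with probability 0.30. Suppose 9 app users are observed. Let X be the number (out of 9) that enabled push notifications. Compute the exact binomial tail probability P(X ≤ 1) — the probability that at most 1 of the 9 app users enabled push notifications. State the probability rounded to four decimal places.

P = 0.1960

X ~ Binomial(n=9, p=0.30).
P(X ≤ 1) = C(9,0)·0.30^0·0.70^9 + C(9,1)·0.30^1·0.70^8.
= 0.040354 + 0.155650 = 0.1960.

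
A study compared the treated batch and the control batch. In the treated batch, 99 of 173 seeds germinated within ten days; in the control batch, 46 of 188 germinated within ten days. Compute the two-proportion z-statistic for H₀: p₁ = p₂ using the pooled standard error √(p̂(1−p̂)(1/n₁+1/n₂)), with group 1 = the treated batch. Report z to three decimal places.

z = 6.342

p̂₁ = 99/173 = 0.57225, p̂₂ = 46/188 = 0.24468.
Pooling: p̂ = 145/361 = 0.40166.
Pooled SE = √[0.2403296·0.01109950] ≈ 0.051648.
z = (p̂₁ − p̂₂)/SE = (0.57225 − 0.24468)/0.051648 = 0.32757/0.051648 = 6.342.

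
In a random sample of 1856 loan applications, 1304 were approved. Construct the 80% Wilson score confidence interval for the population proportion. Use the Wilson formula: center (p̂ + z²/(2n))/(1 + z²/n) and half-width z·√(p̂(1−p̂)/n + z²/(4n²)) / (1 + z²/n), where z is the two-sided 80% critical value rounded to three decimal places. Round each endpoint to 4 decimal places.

Here p̂ = 1304/1856 = 0.70259 and z = 1.282 (z² = 1.643524).
1 + z²/n = 1.000886.
Adjusted center: (0.70259 + z²/(2n))/1.000886 = 0.70241.
Radicand: p̂(1−p̂)/n + z²/(4n²) = 0.000112586 + 0.000000119 = 0.000112705.
Half-width = z·√(radicand)/denom = 1.282·0.010616/1.000886 = 0.01360.
Interval: 0.70241 ± 0.01360 → (0.6888, 0.7160).

(0.6888, 0.7160)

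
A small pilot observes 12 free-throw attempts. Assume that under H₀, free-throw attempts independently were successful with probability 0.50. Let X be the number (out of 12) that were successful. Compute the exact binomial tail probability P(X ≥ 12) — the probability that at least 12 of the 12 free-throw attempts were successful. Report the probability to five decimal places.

P = 0.00024

X ~ Binomial(n=12, p=0.50).
P(X ≥ 12) = C(12,12)·0.50^12·0.50^0.
= 0.000244 = 0.00024.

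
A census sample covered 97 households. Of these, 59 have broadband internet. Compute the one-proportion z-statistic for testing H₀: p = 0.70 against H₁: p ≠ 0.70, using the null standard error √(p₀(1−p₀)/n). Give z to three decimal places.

Sample proportion p̂ = 59/97 = 0.60825.
SE₀ = √(0.70·0.30/97) = 0.046529.
Test statistic: z = -0.09175/0.046529 = -1.972.

z = -1.972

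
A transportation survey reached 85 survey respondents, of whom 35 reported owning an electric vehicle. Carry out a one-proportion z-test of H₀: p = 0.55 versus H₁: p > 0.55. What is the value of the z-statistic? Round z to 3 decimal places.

z = -2.562

The sample proportion is 35/85 = 0.41176.
Under H₀, SE = √(p₀(1−p₀)/n) = √(0.55·0.45/85) = √0.002911765 = 0.053961.
z = (p̂ − p₀)/SE = (0.41176 − 0.55)/0.053961 = -2.562.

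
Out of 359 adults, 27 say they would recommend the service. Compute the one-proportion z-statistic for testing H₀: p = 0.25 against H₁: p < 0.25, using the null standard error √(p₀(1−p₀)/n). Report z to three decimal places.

The sample proportion is 27/359 = 0.07521.
Null standard error: √(0.25·0.75/359) = √0.000522284 = 0.022854.
z = (0.07521 − 0.25)/0.022854 = -0.17479/0.022854 = -7.648.

z = -7.648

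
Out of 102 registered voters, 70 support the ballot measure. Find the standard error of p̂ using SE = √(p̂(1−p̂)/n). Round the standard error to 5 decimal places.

p̂ = 70/102 = 0.68627.
p̂(1−p̂) = 0.215303.
Dividing by n and taking the root: √0.002110814 = 0.04594.

SE = 0.04594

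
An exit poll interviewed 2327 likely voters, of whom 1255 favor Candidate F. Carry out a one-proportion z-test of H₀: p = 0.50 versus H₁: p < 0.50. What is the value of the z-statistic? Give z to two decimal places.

With x = 1255 successes in n = 2327, p̂ = 0.53932.
SE₀ = √(0.50·0.50/2327) = 0.010365.
z = (0.53932 − 0.50)/0.010365 = 0.03932/0.010365 = 3.79.

z = 3.79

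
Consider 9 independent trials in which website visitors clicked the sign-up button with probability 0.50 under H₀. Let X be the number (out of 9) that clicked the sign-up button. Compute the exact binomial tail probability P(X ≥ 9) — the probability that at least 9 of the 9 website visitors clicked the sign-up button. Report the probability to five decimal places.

P = 0.00195

X ~ Binomial(n=9, p=0.50).
P(X ≥ 9) = C(9,9)·0.50^9·0.50^0.
= 0.001953 = 0.00195.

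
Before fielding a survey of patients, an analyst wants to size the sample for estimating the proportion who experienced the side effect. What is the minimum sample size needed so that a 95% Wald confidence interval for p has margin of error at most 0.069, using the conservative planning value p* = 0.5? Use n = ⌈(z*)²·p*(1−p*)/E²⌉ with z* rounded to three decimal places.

n = 202

For 95% confidence, z* = 1.960.
p*(1−p*) = 0.2500.
(z*)²·p*(1−p*)/E² = 3.841600·0.2500/0.004761 = 201.722.
⌈201.722⌉ = 202.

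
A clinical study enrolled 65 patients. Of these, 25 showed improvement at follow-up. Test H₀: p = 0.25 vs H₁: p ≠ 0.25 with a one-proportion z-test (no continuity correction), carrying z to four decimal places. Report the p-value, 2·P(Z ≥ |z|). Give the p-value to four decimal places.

p-value = 0.0122

Sample proportion p̂ = 25/65 = 0.38462.
SE₀ = √(0.25·0.75/65) = 0.053709.
Test statistic (full precision, shown to 4 dp): z = (25/65 − 0.25)/SE₀ ≈ 2.5064.
From the standard normal, 2·P(Z ≥ |z|) = 0.0122.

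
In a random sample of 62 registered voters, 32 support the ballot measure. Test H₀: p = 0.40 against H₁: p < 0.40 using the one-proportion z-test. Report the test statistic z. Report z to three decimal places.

p̂ = 32/62 = 0.51613.
Under H₀, SE = √(p₀(1−p₀)/n) = √(0.40·0.60/62) = √0.003870968 = 0.062217.
z = (0.51613 − 0.40)/0.062217 = 0.11613/0.062217 = 1.867.

z = 1.867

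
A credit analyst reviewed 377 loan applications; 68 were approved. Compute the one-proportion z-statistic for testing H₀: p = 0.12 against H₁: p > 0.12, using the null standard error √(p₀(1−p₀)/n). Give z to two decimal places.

Sample proportion p̂ = 68/377 = 0.18037.
SE₀ = √(0.12·0.88/377) = 0.016736.
z = (0.18037 − 0.12)/0.016736 = 0.06037/0.016736 = 3.61.

z = 3.61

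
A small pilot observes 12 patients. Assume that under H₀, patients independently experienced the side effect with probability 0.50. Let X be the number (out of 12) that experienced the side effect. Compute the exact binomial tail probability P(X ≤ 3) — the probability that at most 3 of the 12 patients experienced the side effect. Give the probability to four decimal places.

X ~ Binomial(n=12, p=0.50).
P(X ≤ 3) = C(12,0)·0.50^0·0.50^12 + C(12,1)·0.50^1·0.50^11 + C(12,2)·0.50^2·0.50^10 + C(12,3)·0.50^3·0.50^9.
= 0.000244 + 0.002930 + 0.016113 + 0.053711 = 0.0730.

P = 0.0730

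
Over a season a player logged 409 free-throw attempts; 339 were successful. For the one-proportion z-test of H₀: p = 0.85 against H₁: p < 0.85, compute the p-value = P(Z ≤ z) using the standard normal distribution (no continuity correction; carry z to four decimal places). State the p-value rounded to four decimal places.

p-value = 0.1155

With x = 339 successes in n = 409, p̂ = 0.82885.
SE₀ = √(0.85·0.15/409) = 0.017656.
Test statistic (full precision, shown to 4 dp): z = (339/409 − 0.85)/SE₀ ≈ -1.1978.
From the standard normal, P(Z ≤ z) = 0.1155.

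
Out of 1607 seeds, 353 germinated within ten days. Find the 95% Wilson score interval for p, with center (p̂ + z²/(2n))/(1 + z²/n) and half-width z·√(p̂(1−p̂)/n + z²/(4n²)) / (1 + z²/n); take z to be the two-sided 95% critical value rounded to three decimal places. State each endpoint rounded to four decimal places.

(0.2001, 0.2406)

p̂ = 353/1607 = 0.21966; z = 1.960, so z² = 3.841600.
1 + z²/n = 1.002391.
Adjusted center: (0.21966 + z²/(2n))/1.002391 = 0.22033.
Radicand: p̂(1−p̂)/n + z²/(4n²) = 0.000106666 + 0.000000372 = 0.000107038.
Half-width = 1.960·√0.000107038/1.002391 = 0.02023.
So the interval runs from 0.2001 to 0.2406.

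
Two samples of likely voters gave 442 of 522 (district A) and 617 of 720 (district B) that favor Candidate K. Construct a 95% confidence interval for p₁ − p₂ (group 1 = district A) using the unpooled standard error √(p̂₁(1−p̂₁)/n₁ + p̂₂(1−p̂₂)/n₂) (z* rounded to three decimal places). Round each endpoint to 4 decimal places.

p̂₁ = 0.84674, p̂₂ = 0.85694, so the observed difference is -0.01020.
Unpooled SE = √(p̂₁(1−p̂₁)/n₁ + p̂₂(1−p̂₂)/n₂) = √(0.000248600 + 0.000170265) = 0.020466.
For 95% confidence, z* = 1.960. Margin = 1.960·0.020466 = 0.04011.
CI: -0.01020 ± 0.04011 = (-0.0503, 0.0299).

(-0.0503, 0.0299)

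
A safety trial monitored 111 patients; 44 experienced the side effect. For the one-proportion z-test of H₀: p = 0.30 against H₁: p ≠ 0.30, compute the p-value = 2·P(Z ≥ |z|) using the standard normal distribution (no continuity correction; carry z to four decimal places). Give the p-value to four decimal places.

p-value = 0.0267

Sample proportion p̂ = 44/111 = 0.39640.
Null standard error: √(0.30·0.70/111) = √0.001891892 = 0.043496.
Test statistic (full precision, shown to 4 dp): z = (44/111 − 0.30)/SE₀ ≈ 2.2162.
p-value = 2·P(Z ≥ |z|) with z = 2.2162 → 0.0267.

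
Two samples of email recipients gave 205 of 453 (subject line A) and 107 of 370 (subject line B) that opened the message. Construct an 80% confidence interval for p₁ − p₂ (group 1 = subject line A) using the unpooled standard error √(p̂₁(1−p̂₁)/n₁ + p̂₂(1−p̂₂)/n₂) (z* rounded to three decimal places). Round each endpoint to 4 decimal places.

p̂₁ = 0.45254, p̂₂ = 0.28919, so the observed difference is 0.16335.
SE = √(0.000546904 + 0.000555564) = √0.001102468 = 0.033203.
z* = 1.282 at the 80% level. Margin of error = 0.04257.
Interval: 0.16335 ± 0.04257 → (0.1208, 0.2059).

(0.1208, 0.2059)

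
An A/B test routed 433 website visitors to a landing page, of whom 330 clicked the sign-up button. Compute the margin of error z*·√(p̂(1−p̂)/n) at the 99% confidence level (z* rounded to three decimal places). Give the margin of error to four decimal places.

ME = 0.0527

The sample proportion is 330/433 = 0.76212.
Standard error of p̂: √(0.181291/433) = √0.000418685 = 0.020462.
The 99% critical value is z* = 2.576.
Margin of error = z*·SE = 2.576 × 0.020462 = 0.0527.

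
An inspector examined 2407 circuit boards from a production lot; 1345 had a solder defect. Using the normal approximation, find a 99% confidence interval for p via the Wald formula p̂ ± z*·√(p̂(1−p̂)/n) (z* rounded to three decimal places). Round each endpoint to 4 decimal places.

(0.5327, 0.5849)

With x = 1345 successes in n = 2407, p̂ = 0.55879.
SE = √(p̂(1−p̂)/n) = √(0.246544/2407) = 0.010121.
z* = 2.576 at the 99% level.
Margin = 2.576·0.010121 = 0.02607.
CI: 0.55879 ± 0.02607 = (0.5327, 0.5849).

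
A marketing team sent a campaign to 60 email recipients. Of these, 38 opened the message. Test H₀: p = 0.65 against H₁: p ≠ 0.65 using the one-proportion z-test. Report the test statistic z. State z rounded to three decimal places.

z = -0.271

The sample proportion is 38/60 = 0.63333.
Under H₀, SE = √(p₀(1−p₀)/n) = √(0.65·0.35/60) = √0.003791667 = 0.061577.
z = (p̂ − p₀)/SE = (0.63333 − 0.65)/0.061577 = -0.271.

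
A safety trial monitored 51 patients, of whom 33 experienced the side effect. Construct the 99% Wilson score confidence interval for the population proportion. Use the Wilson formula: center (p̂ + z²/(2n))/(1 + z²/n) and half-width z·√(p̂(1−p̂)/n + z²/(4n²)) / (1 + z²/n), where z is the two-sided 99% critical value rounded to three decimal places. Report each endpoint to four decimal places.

(0.4671, 0.7932)

p̂ = 33/51 = 0.64706; z = 2.576, so z² = 6.635776.
Denominator 1 + z²/n = 1 + 6.635776/51 = 1.130113.
Center = (0.64706 + 0.065057)/1.130113 = 0.63013.
Radicand: p̂(1−p̂)/n + z²/(4n²) = 0.004477916 + 0.000637810 = 0.005115726.
Half-width = 2.576·√0.005115726/1.130113 = 0.16303.
Interval: 0.63013 ± 0.16303 → (0.4671, 0.7932).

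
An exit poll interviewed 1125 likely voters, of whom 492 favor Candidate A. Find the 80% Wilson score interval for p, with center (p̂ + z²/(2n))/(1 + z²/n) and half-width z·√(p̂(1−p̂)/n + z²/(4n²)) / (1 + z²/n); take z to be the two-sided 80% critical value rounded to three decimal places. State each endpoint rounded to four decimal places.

(0.4185, 0.4564)

p̂ = 492/1125 = 0.43733; z = 1.282, so z² = 1.643524.
1 + z²/n = 1.001461.
Adjusted center: (0.43733 + z²/(2n))/1.001461 = 0.43742.
Radicand: p̂(1−p̂)/n + z²/(4n²) = 0.000218731 + 0.000000325 = 0.000219056.
Half-width = z·√(radicand)/denom = 1.282·0.014801/1.001461 = 0.01895.
So the interval runs from 0.4185 to 0.4564.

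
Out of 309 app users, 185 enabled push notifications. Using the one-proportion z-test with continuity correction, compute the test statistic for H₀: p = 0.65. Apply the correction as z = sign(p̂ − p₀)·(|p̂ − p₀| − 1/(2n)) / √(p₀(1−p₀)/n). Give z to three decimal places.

z = -1.831

The sample proportion is 185/309 = 0.59871. p̂ − p₀ = -0.051294.
Continuity correction 1/(2n) = 1/618 = 0.001618.
Corrected numerator: |-0.051294| − 0.001618 = 0.049676.
SE₀ = √(0.65·0.35/309) = 0.027134.
z = (−)0.049676/0.027134 = -1.831.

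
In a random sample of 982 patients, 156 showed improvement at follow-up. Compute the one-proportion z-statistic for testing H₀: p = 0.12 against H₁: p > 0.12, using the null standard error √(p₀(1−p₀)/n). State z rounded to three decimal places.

p̂ = 156/982 = 0.15886.
Null standard error: √(0.12·0.88/982) = √0.000107536 = 0.010370.
z = (0.15886 − 0.12)/0.010370 = 0.03886/0.010370 = 3.747.

z = 3.747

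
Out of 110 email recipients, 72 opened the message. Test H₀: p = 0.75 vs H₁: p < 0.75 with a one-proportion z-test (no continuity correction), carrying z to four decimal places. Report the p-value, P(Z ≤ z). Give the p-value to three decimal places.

p-value = 0.010

p̂ = 72/110 = 0.65455.
Null standard error: √(0.75·0.25/110) = √0.001704545 = 0.041286.
Test statistic (full precision, shown to 4 dp): z = (72/110 − 0.75)/SE₀ ≈ -2.3120.
From the standard normal, P(Z ≤ z) = 0.010.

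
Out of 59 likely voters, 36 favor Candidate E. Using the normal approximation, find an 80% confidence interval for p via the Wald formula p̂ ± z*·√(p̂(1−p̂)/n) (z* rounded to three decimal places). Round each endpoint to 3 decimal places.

The sample proportion is 36/59 = 0.61017.
Standard error of p̂: √(0.237863/59) = √0.004031571 = 0.063495.
For 80% confidence, z* = 1.282.
Margin of error: 1.282 × 0.063495 = 0.08140.
Interval: 0.61017 ± 0.08140 → (0.529, 0.692).

(0.529, 0.692)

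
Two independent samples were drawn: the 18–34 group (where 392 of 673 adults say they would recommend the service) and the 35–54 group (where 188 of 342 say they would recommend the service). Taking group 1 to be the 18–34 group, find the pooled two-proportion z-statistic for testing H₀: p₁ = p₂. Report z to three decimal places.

p̂₁ = 392/673 = 0.58247, p̂₂ = 188/342 = 0.54971.
Pooled p̂ = (392+188)/(673+342) = 580/1015 = 0.57143.
SE = √[p̂(1−p̂)(1/n₁+1/n₂)] = √[0.57143·0.42857·(1/673+1/342)] ≈ 0.032863.
z = 0.03276/0.032863 = 0.997.

z = 0.997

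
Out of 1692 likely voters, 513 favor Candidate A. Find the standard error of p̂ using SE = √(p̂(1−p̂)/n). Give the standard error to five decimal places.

SE = 0.01117

p̂ = 513/1692 = 0.30319.
p̂(1−p̂) = 0.30319·0.69681 = 0.211266.
SE = √(0.211266/1692) = 0.01117.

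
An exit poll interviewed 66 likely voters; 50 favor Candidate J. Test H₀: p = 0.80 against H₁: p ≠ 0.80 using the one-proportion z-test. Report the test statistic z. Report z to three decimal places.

Sample proportion p̂ = 50/66 = 0.75758.
SE₀ = √(0.80·0.20/66) = 0.049237.
Test statistic: z = -0.04242/0.049237 = -0.862.

z = -0.862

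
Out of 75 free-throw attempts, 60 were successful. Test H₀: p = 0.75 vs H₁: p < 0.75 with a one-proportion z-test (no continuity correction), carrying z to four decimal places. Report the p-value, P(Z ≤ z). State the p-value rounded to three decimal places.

The sample proportion is 60/75 = 0.80000.
SE₀ = √(0.75·0.25/75) = 0.050000.
Test statistic (full precision, shown to 4 dp): z = (60/75 − 0.75)/SE₀ ≈ 1.0000.
From the standard normal, P(Z ≤ z) = 0.841.

p-value = 0.841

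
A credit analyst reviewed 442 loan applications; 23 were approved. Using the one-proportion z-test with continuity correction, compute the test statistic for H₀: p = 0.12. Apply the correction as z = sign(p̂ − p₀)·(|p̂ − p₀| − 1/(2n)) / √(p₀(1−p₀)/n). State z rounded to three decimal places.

z = -4.324

The sample proportion is 23/442 = 0.05204. p̂ − p₀ = -0.067964.
1/(2n) = 0.001131.
Corrected numerator: |-0.067964| − 0.001131 = 0.066833.
Under H₀, SE = √(p₀(1−p₀)/n) = √(0.12·0.88/442) = √0.000238914 = 0.015457.
z = −0.066833/0.015457 = -4.324.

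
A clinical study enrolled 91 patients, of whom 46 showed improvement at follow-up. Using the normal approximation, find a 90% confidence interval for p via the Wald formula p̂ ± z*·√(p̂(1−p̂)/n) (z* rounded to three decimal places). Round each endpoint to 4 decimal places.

Sample proportion p̂ = 46/91 = 0.50549.
Standard error of p̂: √(0.249970/91) = √0.002746921 = 0.052411.
For 90% confidence, z* = 1.645.
Margin of error: 1.645 × 0.052411 = 0.08622.
CI: 0.50549 ± 0.08622 = (0.4193, 0.5917).

(0.4193, 0.5917)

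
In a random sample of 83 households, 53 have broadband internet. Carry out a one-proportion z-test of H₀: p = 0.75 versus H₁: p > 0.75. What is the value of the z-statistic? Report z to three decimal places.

Sample proportion p̂ = 53/83 = 0.63855.
Under H₀, SE = √(p₀(1−p₀)/n) = √(0.75·0.25/83) = √0.002259036 = 0.047529.
z = (p̂ − p₀)/SE = (0.63855 − 0.75)/0.047529 = -2.345.

z = -2.345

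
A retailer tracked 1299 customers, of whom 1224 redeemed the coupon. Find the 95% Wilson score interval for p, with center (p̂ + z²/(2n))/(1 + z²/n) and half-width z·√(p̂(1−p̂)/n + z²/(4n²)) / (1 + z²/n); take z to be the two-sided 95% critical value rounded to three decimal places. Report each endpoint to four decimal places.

Here p̂ = 1224/1299 = 0.94226 and z = 1.960 (z² = 3.841600).
1 + z²/n = 1.002957.
Center = (0.94226 + 0.001479)/1.002957 = 0.94096.
Radicand: p̂(1−p̂)/n + z²/(4n²) = 0.000041881 + 0.000000569 = 0.000042450.
Half-width = 1.960·√0.000042450/1.002957 = 0.01273.
CI: 0.94096 ± 0.01273 = (0.9282, 0.9537).

(0.9282, 0.9537)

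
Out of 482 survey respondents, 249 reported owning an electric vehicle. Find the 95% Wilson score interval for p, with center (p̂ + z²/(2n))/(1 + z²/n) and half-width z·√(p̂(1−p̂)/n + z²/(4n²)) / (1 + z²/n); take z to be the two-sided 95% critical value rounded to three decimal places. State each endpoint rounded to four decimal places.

p̂ = 249/482 = 0.51660; z = 1.960, so z² = 3.841600.
Denominator 1 + z²/n = 1 + 3.841600/482 = 1.007970.
Adjusted center: (0.51660 + z²/(2n))/1.007970 = 0.51647.
Radicand: p̂(1−p̂)/n + z²/(4n²) = 0.000518101 + 0.000004134 = 0.000522235.
Half-width = 1.960·√0.000522235/1.007970 = 0.04444.
CI: 0.51647 ± 0.04444 = (0.4720, 0.5609).

(0.4720, 0.5609)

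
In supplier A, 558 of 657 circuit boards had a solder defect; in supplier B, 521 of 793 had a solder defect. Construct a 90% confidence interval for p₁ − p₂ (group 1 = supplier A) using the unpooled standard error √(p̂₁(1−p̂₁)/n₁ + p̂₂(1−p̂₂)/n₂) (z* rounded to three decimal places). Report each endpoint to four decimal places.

(0.1563, 0.2283)

p̂₁ = 558/657 = 0.84932, p̂₂ = 521/793 = 0.65700; p̂₁ − p̂₂ = 0.19232.
Unpooled SE = √(p̂₁(1−p̂₁)/n₁ + p̂₂(1−p̂₂)/n₂) = √(0.000194793 + 0.000284176) = 0.021885.
z* = 1.645 at the 90% level. Margin of error = 0.03600.
So the interval runs from 0.1563 to 0.2283.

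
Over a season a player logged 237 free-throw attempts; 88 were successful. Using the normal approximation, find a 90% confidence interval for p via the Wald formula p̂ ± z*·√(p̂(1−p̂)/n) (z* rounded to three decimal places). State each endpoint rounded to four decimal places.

(0.3197, 0.4229)

The sample proportion is 88/237 = 0.37131.
Standard error of p̂: √(0.233438/237) = √0.000984972 = 0.031384.
For 90% confidence, z* = 1.645.
Margin = 1.645·0.031384 = 0.05163.
CI: 0.37131 ± 0.05163 = (0.3197, 0.4229).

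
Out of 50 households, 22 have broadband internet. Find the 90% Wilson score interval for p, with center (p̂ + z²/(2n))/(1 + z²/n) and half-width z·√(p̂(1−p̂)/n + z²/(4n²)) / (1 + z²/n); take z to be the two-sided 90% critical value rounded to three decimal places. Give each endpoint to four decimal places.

(0.3306, 0.5556)

Here p̂ = 22/50 = 0.44000 and z = 1.645 (z² = 2.706025).
1 + z²/n = 1.054121.
Adjusted center: (0.44000 + z²/(2n))/1.054121 = 0.44308.
Radicand: p̂(1−p̂)/n + z²/(4n²) = 0.004928000 + 0.000270603 = 0.005198603.
Half-width = z·√(radicand)/denom = 1.645·0.072101/1.054121 = 0.11252.
CI: 0.44308 ± 0.11252 = (0.3306, 0.5556).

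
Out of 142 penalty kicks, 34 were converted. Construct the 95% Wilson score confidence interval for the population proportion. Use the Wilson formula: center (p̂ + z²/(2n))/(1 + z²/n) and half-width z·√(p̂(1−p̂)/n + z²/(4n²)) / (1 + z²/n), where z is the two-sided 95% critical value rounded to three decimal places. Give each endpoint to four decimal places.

(0.1767, 0.3159)

p̂ = 34/142 = 0.23944; z = 1.960, so z² = 3.841600.
1 + z²/n = 1.027054.
Center = (0.23944 + 0.013527)/1.027054 = 0.24630.
Radicand: p̂(1−p̂)/n + z²/(4n²) = 0.001282442 + 0.000047629 = 0.001330071.
Half-width = z·√(radicand)/denom = 1.960·0.036470/1.027054 = 0.06960.
CI: 0.24630 ± 0.06960 = (0.1767, 0.3159).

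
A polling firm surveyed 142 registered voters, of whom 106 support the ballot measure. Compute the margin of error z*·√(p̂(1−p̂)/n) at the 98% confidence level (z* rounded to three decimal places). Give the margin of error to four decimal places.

p̂ = 106/142 = 0.74648.
Standard error of p̂: √(0.189248/142) = √0.001332734 = 0.036507.
The 98% critical value is z* = 2.326.
Margin of error = z*·SE = 2.326 × 0.036507 = 0.0849.

ME = 0.0849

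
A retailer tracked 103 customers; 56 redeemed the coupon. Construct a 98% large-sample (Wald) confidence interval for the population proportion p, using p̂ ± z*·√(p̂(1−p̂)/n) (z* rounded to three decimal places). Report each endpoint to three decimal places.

(0.430, 0.658)

The sample proportion is 56/103 = 0.54369.
SE(p̂) = √(0.54369·0.45631/103) = 0.049078.
z* = 2.326 at the 98% level.
Margin = 2.326·0.049078 = 0.11416.
So the interval runs from 0.430 to 0.658.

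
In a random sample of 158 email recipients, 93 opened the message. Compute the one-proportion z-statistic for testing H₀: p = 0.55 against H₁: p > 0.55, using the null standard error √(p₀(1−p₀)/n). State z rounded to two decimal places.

With x = 93 successes in n = 158, p̂ = 0.58861.
SE₀ = √(0.55·0.45/158) = 0.039578.
z = (0.58861 − 0.55)/0.039578 = 0.03861/0.039578 = 0.98.

z = 0.98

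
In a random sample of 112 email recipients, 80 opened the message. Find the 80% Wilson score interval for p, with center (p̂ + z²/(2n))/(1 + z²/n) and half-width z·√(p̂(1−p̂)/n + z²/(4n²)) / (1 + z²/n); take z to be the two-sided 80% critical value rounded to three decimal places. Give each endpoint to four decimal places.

(0.6568, 0.7656)

Here p̂ = 80/112 = 0.71429 and z = 1.282 (z² = 1.643524).
Denominator 1 + z²/n = 1 + 1.643524/112 = 1.014674.
Center = (0.71429 + 0.007337)/1.014674 = 0.71119.
Radicand: p̂(1−p̂)/n + z²/(4n²) = 0.001822157 + 0.000032755 = 0.001854912.
Half-width = z·√(radicand)/denom = 1.282·0.043069/1.014674 = 0.05442.
So the interval runs from 0.6568 to 0.7656.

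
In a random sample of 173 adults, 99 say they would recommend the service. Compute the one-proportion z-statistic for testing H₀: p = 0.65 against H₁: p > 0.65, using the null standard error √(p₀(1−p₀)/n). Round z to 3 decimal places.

z = -2.144

Sample proportion p̂ = 99/173 = 0.57225.
SE₀ = √(0.65·0.35/173) = 0.036263.
Test statistic: z = -0.07775/0.036263 = -2.144.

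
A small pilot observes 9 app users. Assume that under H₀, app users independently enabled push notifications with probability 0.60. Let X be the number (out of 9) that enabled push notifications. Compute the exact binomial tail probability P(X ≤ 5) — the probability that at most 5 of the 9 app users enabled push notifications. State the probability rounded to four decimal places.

X ~ Binomial(n=9, p=0.60).
P(X ≤ 5) = Σ_{j=0}^{5} C(9,j)·0.60^j·0.40^{9−j}.
= 0.000262 + 0.003539 + 0.021234 + 0.074318 + 0.167215 + 0.250823 = 0.5174.

P = 0.5174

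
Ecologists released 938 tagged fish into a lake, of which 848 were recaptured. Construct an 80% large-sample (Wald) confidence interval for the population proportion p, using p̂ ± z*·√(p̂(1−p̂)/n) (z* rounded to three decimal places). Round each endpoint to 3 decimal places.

With x = 848 successes in n = 938, p̂ = 0.90405.
Standard error of p̂: √(0.086743/938) = √0.000092476 = 0.009616.
For 80% confidence, z* = 1.282.
Margin of error: 1.282 × 0.009616 = 0.01233.
CI: 0.90405 ± 0.01233 = (0.892, 0.916).

(0.892, 0.916)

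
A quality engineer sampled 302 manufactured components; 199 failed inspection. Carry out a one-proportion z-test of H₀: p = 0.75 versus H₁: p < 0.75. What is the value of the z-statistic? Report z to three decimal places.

With x = 199 successes in n = 302, p̂ = 0.65894.
Under H₀, SE = √(p₀(1−p₀)/n) = √(0.75·0.25/302) = √0.000620861 = 0.024917.
z = (0.65894 − 0.75)/0.024917 = -0.09106/0.024917 = -3.655.

z = -3.655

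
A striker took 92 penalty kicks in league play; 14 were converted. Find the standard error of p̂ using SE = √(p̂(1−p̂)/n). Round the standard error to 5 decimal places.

SE = 0.03745

p̂ = 14/92 = 0.15217.
p̂(1−p̂) = 0.129014.
SE = √(0.129014/92) = 0.03745.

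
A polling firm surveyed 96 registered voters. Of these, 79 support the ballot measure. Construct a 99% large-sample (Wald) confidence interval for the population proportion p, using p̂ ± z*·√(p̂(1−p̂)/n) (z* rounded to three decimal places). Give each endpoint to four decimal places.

Sample proportion p̂ = 79/96 = 0.82292.
SE(p̂) = √(0.82292·0.17708/96) = 0.038961.
The 99% critical value is z* = 2.576.
Margin of error: 2.576 × 0.038961 = 0.10036.
Interval: 0.82292 ± 0.10036 → (0.7226, 0.9233).

(0.7226, 0.9233)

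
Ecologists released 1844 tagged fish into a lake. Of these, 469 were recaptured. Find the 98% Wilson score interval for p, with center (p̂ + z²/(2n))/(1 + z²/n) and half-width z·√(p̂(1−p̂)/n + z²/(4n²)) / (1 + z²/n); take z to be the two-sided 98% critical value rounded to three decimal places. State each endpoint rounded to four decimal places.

(0.2315, 0.2786)

Here p̂ = 469/1844 = 0.25434 and z = 2.326 (z² = 5.410276).
Denominator 1 + z²/n = 1 + 5.410276/1844 = 1.002934.
Adjusted center: (0.25434 + z²/(2n))/1.002934 = 0.25506.
Radicand: p̂(1−p̂)/n + z²/(4n²) = 0.000102847 + 0.000000398 = 0.000103245.
Half-width = 2.326·√0.000103245/1.002934 = 0.02357.
Interval: 0.25506 ± 0.02357 → (0.2315, 0.2786).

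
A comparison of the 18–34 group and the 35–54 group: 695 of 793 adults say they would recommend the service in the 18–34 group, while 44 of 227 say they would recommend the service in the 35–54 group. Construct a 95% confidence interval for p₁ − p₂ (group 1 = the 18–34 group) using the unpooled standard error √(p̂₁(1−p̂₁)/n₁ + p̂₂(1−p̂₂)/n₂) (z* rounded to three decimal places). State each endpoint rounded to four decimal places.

(0.6263, 0.7389)

p̂₁ = 695/793 = 0.87642, p̂₂ = 44/227 = 0.19383; p̂₁ − p̂₂ = 0.68259.
Unpooled SE = √(p̂₁(1−p̂₁)/n₁ + p̂₂(1−p̂₂)/n₂) = √(0.000136581 + 0.000688377) = 0.028722.
The 95% critical value is z* = 1.960. Margin of error = 0.05630.
CI: 0.68259 ± 0.05630 = (0.6263, 0.7389).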